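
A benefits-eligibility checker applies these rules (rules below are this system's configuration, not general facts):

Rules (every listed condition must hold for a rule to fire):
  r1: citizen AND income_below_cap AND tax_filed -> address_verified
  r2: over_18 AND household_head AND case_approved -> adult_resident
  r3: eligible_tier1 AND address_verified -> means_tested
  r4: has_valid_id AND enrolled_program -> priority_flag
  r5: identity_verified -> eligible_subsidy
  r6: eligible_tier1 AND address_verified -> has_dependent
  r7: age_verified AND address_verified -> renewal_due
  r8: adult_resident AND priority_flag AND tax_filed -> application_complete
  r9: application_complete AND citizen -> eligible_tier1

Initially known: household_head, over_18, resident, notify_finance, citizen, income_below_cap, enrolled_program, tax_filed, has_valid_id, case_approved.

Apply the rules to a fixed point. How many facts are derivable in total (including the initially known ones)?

17

[1] r1 [citizen AND income_below_cap AND tax_filed -> address_verified]; r2 [over_18 AND household_head AND case_approved -> adult_resident]; r4 [has_valid_id AND enrolled_program -> priority_flag]. ⇒ new: address_verified, adult_resident, priority_flag.
[2] r8 [adult_resident AND priority_flag AND tax_filed -> application_complete]. ⇒ new: application_complete.
[3] r9 [application_complete AND citizen -> eligible_tier1]. ⇒ new: eligible_tier1.
[4] r3 [eligible_tier1 AND address_verified -> means_tested]; r6 [eligible_tier1 AND address_verified -> has_dependent]. ⇒ new: means_tested, has_dependent.
Closure: {address_verified, adult_resident, application_complete, case_approved, citizen, eligible_tier1, enrolled_program, has_dependent, has_valid_id, household_head, income_below_cap, means_tested, notify_finance, over_18, priority_flag, resident, tax_filed} — 17 facts.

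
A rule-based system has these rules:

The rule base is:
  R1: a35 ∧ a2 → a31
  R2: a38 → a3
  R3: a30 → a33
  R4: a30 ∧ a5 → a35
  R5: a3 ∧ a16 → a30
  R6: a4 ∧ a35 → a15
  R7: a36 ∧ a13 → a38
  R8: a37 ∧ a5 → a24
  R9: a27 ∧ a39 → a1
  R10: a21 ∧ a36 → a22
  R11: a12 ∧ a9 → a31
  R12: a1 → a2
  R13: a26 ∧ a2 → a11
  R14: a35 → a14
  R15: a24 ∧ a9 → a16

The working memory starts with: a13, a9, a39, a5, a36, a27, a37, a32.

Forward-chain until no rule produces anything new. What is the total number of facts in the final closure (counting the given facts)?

Round 1 fires R7, R8, R9, giving a38, a24, a1.
Round 2 fires R2, R12, R15, giving a3, a2, a16.
Round 3 fires R5, giving a30.
Round 4 fires R3, R4, giving a33, a35.
Round 5 fires R1, R14, giving a31, a14.
Closure: {a1, a13, a14, a16, a2, a24, a27, a3, a30, a31, a32, a33, a35, a36, a37, a38, a39, a5, a9} — 19 facts.

19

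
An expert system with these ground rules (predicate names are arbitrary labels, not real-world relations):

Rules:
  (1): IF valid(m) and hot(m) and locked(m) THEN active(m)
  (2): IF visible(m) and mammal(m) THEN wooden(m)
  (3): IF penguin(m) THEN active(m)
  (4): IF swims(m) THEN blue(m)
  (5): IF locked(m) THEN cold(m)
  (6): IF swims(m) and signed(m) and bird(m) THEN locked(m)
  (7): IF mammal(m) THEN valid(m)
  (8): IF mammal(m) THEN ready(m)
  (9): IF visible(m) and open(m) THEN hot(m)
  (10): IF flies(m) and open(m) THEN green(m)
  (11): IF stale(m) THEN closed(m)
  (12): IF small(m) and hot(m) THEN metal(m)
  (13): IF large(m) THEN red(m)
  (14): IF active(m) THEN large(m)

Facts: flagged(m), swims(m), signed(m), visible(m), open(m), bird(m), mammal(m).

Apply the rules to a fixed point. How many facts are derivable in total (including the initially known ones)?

17

Round 1: (2) [IF visible(m) and mammal(m) THEN wooden(m)]; (4) [IF swims(m) THEN blue(m)]; (6) [IF swims(m) and signed(m) and bird(m) THEN locked(m)]; (7) [IF mammal(m) THEN valid(m)]; (8) [IF mammal(m) THEN ready(m)]; (9) [IF visible(m) and open(m) THEN hot(m)]. New: wooden(m), blue(m), locked(m), valid(m), ready(m), hot(m).
Round 2: (1) [IF valid(m) and hot(m) and locked(m) THEN active(m)]; (5) [IF locked(m) THEN cold(m)]. New: active(m), cold(m).
Round 3: (14) [IF active(m) THEN large(m)]. New: large(m).
Round 4: (13) [IF large(m) THEN red(m)]. New: red(m).
Closure: {active(m), bird(m), blue(m), cold(m), flagged(m), hot(m), large(m), locked(m), mammal(m), open(m), ready(m), red(m), signed(m), swims(m), valid(m), visible(m), wooden(m)} — 17 facts.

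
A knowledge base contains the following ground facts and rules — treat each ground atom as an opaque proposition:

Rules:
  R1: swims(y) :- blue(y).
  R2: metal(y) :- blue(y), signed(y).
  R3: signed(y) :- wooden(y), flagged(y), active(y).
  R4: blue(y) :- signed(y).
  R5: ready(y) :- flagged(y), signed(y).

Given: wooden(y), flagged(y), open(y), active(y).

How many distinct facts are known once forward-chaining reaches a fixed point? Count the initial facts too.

9

[1] R3 [signed(y) :- wooden(y), flagged(y), active(y).]. ⇒ new: signed(y).
[2] R4 [blue(y) :- signed(y).]; R5 [ready(y) :- flagged(y), signed(y).]. ⇒ new: blue(y), ready(y).
[3] R1 [swims(y) :- blue(y).]; R2 [metal(y) :- blue(y), signed(y).]. ⇒ new: swims(y), metal(y).
Closure: {active(y), blue(y), flagged(y), metal(y), open(y), ready(y), signed(y), swims(y), wooden(y)} — 9 facts.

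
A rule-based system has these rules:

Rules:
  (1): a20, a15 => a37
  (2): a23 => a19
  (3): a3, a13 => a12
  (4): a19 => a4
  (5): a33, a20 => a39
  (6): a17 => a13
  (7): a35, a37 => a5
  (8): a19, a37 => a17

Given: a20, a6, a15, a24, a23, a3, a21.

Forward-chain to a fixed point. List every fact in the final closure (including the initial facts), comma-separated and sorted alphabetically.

a12, a13, a15, a17, a19, a20, a21, a23, a24, a3, a37, a4, a6

Round 1: (1) [a20, a15 => a37]; (2) [a23 => a19]. New: a37, a19.
Round 2: (4) [a19 => a4]; (8) [a19, a37 => a17]. New: a4, a17.
Round 3: (6) [a17 => a13]. New: a13.
Round 4: (3) [a3, a13 => a12]. New: a12.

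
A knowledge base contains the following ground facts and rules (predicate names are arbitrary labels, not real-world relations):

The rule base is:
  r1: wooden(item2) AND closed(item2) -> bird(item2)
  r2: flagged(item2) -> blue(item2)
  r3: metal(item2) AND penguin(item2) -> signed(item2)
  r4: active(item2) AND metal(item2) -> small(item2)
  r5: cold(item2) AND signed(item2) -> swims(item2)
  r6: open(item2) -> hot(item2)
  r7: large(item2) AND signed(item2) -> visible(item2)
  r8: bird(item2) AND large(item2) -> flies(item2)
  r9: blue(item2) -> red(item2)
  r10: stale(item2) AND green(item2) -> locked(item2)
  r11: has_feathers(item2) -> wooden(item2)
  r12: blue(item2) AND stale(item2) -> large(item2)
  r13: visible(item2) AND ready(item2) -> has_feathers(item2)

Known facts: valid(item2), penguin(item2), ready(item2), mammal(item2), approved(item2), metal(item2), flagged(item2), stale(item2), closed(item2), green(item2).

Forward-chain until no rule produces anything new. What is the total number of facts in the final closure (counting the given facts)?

[1] r2 [flagged(item2) -> blue(item2)]; r3 [metal(item2) AND penguin(item2) -> signed(item2)]; r10 [stale(item2) AND green(item2) -> locked(item2)]. ⇒ new: blue(item2), signed(item2), locked(item2).
[2] r9 [blue(item2) -> red(item2)]; r12 [blue(item2) AND stale(item2) -> large(item2)]. ⇒ new: red(item2), large(item2).
[3] r7 [large(item2) AND signed(item2) -> visible(item2)]. ⇒ new: visible(item2).
[4] r13 [visible(item2) AND ready(item2) -> has_feathers(item2)]. ⇒ new: has_feathers(item2).
[5] r11 [has_feathers(item2) -> wooden(item2)]. ⇒ new: wooden(item2).
[6] r1 [wooden(item2) AND closed(item2) -> bird(item2)]. ⇒ new: bird(item2).
[7] r8 [bird(item2) AND large(item2) -> flies(item2)]. ⇒ new: flies(item2).
Closure: {approved(item2), bird(item2), blue(item2), closed(item2), flagged(item2), flies(item2), green(item2), has_feathers(item2), large(item2), locked(item2), mammal(item2), metal(item2), penguin(item2), ready(item2), red(item2), signed(item2), stale(item2), valid(item2), visible(item2), wooden(item2)} — 20 facts.

20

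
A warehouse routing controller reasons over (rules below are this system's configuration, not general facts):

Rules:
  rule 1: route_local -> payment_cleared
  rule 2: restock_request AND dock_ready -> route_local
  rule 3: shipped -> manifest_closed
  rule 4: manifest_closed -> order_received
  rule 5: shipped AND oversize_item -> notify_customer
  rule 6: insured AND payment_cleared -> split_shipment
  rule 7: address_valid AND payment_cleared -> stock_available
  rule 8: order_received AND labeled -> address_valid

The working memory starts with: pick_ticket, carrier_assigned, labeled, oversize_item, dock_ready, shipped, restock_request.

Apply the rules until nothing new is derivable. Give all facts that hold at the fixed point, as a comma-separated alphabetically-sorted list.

address_valid, carrier_assigned, dock_ready, labeled, manifest_closed, notify_customer, order_received, oversize_item, payment_cleared, pick_ticket, restock_request, route_local, shipped, stock_available

Round 1 — rule 2, rule 3, rule 5, derive route_local, manifest_closed, notify_customer.
Round 2 — rule 1, rule 4, derive payment_cleared, order_received.
Round 3 — rule 8, derive address_valid.
Round 4 — rule 7, derive stock_available.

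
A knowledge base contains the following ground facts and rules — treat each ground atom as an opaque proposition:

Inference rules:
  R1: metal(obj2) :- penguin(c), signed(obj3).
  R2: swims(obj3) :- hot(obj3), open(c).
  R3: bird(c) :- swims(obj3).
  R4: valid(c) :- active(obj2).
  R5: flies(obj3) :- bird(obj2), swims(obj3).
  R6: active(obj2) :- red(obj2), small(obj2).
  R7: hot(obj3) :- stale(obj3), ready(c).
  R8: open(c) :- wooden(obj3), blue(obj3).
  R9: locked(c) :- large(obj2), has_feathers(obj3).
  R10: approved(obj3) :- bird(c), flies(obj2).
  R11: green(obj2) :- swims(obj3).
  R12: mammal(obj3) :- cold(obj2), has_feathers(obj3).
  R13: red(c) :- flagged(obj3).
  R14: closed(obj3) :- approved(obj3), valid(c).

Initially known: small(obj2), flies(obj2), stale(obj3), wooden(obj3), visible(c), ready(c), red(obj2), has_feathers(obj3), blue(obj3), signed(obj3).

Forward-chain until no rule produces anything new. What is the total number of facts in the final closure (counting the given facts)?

Round 1: R6 [active(obj2) :- red(obj2), small(obj2).]; R7 [hot(obj3) :- stale(obj3), ready(c).]; R8 [open(c) :- wooden(obj3), blue(obj3).]. New: active(obj2), hot(obj3), open(c).
Round 2: R2 [swims(obj3) :- hot(obj3), open(c).]; R4 [valid(c) :- active(obj2).]. New: swims(obj3), valid(c).
Round 3: R3 [bird(c) :- swims(obj3).]; R11 [green(obj2) :- swims(obj3).]. New: bird(c), green(obj2).
Round 4: R10 [approved(obj3) :- bird(c), flies(obj2).]. New: approved(obj3).
Round 5: R14 [closed(obj3) :- approved(obj3), valid(c).]. New: closed(obj3).
Closure: {active(obj2), approved(obj3), bird(c), blue(obj3), closed(obj3), flies(obj2), green(obj2), has_feathers(obj3), hot(obj3), open(c), ready(c), red(obj2), signed(obj3), small(obj2), stale(obj3), swims(obj3), valid(c), visible(c), wooden(obj3)} — 19 facts.

19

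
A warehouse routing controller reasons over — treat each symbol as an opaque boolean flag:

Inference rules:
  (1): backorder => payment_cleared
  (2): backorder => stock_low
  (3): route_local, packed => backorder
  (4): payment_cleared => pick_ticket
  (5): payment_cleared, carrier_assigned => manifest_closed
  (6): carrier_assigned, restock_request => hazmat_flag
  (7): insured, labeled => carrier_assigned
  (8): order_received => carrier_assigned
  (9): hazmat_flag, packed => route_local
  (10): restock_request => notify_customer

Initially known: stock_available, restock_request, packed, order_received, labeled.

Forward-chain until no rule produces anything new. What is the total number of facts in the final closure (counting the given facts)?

14

[1] (8) [order_received => carrier_assigned]; (10) [restock_request => notify_customer]. ⇒ new: carrier_assigned, notify_customer.
[2] (6) [carrier_assigned, restock_request => hazmat_flag]. ⇒ new: hazmat_flag.
[3] (9) [hazmat_flag, packed => route_local]. ⇒ new: route_local.
[4] (3) [route_local, packed => backorder]. ⇒ new: backorder.
[5] (1) [backorder => payment_cleared]; (2) [backorder => stock_low]. ⇒ new: payment_cleared, stock_low.
[6] (4) [payment_cleared => pick_ticket]; (5) [payment_cleared, carrier_assigned => manifest_closed]. ⇒ new: pick_ticket, manifest_closed.
Closure: {backorder, carrier_assigned, hazmat_flag, labeled, manifest_closed, notify_customer, order_received, packed, payment_cleared, pick_ticket, restock_request, route_local, stock_available, stock_low} — 14 facts.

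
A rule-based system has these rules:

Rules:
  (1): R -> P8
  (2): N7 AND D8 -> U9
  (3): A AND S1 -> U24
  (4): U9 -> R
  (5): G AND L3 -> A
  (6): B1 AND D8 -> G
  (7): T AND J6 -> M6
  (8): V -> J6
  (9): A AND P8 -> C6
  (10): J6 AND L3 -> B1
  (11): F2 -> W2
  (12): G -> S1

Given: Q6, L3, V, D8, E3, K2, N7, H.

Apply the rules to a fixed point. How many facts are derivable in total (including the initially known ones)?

Round 1: (2) [N7 AND D8 -> U9]; (8) [V -> J6]. Adds U9, J6.
Round 2: (4) [U9 -> R]; (10) [J6 AND L3 -> B1]. Adds R, B1.
Round 3: (1) [R -> P8]; (6) [B1 AND D8 -> G]. Adds P8, G.
Round 4: (5) [G AND L3 -> A]; (12) [G -> S1]. Adds A, S1.
Round 5: (3) [A AND S1 -> U24]; (9) [A AND P8 -> C6]. Adds U24, C6.
Closure: {A, B1, C6, D8, E3, G, H, J6, K2, L3, N7, P8, Q6, R, S1, U24, U9, V} — 18 facts.

18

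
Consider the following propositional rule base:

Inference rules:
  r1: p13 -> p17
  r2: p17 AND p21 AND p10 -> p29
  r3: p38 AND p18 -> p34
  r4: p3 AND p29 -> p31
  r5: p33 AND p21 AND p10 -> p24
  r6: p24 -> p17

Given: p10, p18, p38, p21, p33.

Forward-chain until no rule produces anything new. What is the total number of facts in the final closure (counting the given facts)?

[1] r3 [p38 AND p18 -> p34]; r5 [p33 AND p21 AND p10 -> p24]. ⇒ new: p34, p24.
[2] r6 [p24 -> p17]. ⇒ new: p17.
[3] r2 [p17 AND p21 AND p10 -> p29]. ⇒ new: p29.
Closure: {p10, p17, p18, p21, p24, p29, p33, p34, p38} — 9 facts.

9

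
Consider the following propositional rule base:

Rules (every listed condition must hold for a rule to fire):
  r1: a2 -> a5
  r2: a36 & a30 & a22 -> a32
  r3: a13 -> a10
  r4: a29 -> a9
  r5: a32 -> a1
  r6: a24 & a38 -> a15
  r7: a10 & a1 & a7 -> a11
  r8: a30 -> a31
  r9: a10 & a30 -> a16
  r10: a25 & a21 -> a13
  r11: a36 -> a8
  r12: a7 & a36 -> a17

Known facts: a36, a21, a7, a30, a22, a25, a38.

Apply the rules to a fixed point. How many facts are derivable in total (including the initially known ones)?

16

[1] r2 [a36 & a30 & a22 -> a32]; r8 [a30 -> a31]; r10 [a25 & a21 -> a13]; r11 [a36 -> a8]; r12 [a7 & a36 -> a17]. ⇒ new: a32, a31, a13, a8, a17.
[2] r3 [a13 -> a10]; r5 [a32 -> a1]. ⇒ new: a10, a1.
[3] r7 [a10 & a1 & a7 -> a11]; r9 [a10 & a30 -> a16]. ⇒ new: a11, a16.
Closure: {a1, a10, a11, a13, a16, a17, a21, a22, a25, a30, a31, a32, a36, a38, a7, a8} — 16 facts.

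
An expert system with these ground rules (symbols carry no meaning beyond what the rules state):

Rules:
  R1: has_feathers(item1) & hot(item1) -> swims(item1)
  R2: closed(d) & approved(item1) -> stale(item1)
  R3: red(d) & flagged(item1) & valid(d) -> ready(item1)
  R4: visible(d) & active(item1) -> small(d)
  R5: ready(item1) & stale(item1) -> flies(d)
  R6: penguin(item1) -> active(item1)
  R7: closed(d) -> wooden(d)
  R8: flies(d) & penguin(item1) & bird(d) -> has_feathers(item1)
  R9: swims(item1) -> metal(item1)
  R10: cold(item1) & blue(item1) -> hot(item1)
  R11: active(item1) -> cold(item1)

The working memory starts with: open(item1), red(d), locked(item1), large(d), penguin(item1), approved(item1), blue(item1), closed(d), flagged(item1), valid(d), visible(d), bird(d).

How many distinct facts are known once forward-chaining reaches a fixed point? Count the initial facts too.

23

Round 1: R2 [closed(d) & approved(item1) -> stale(item1)]; R3 [red(d) & flagged(item1) & valid(d) -> ready(item1)]; R6 [penguin(item1) -> active(item1)]; R7 [closed(d) -> wooden(d)]. Adds stale(item1), ready(item1), active(item1), wooden(d).
Round 2: R4 [visible(d) & active(item1) -> small(d)]; R5 [ready(item1) & stale(item1) -> flies(d)]; R11 [active(item1) -> cold(item1)]. Adds small(d), flies(d), cold(item1).
Round 3: R8 [flies(d) & penguin(item1) & bird(d) -> has_feathers(item1)]; R10 [cold(item1) & blue(item1) -> hot(item1)]. Adds has_feathers(item1), hot(item1).
Round 4: R1 [has_feathers(item1) & hot(item1) -> swims(item1)]. Adds swims(item1).
Round 5: R9 [swims(item1) -> metal(item1)]. Adds metal(item1).
Closure: {active(item1), approved(item1), bird(d), blue(item1), closed(d), cold(item1), flagged(item1), flies(d), has_feathers(item1), hot(item1), large(d), locked(item1), metal(item1), open(item1), penguin(item1), ready(item1), red(d), small(d), stale(item1), swims(item1), valid(d), visible(d), wooden(d)} — 23 facts.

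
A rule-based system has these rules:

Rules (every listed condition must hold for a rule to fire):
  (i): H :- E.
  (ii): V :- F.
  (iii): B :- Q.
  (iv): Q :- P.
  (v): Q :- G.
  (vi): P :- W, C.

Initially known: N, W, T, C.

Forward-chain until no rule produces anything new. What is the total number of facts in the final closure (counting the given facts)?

Round 1: (vi) [P :- W, C.]. Adds P.
Round 2: (iv) [Q :- P.]. Adds Q.
Round 3: (iii) [B :- Q.]. Adds B.
Closure: {B, C, N, P, Q, T, W} — 7 facts.

7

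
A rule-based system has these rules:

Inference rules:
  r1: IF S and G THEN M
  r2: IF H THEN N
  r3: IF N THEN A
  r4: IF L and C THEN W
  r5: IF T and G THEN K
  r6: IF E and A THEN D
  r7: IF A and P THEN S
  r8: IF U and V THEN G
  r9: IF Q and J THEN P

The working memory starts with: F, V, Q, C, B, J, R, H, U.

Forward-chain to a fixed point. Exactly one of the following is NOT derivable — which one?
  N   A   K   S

Round 1: r2 [IF H THEN N]; r8 [IF U and V THEN G]; r9 [IF Q and J THEN P]. Adds N, G, P.
Round 2: r3 [IF N THEN A]. Adds A.
Round 3: r7 [IF A and P THEN S]. Adds S.
Round 4: r1 [IF S and G THEN M]. Adds M.
Derived: A (round 2), N (round 1), S (round 3). K never appears in any round.

K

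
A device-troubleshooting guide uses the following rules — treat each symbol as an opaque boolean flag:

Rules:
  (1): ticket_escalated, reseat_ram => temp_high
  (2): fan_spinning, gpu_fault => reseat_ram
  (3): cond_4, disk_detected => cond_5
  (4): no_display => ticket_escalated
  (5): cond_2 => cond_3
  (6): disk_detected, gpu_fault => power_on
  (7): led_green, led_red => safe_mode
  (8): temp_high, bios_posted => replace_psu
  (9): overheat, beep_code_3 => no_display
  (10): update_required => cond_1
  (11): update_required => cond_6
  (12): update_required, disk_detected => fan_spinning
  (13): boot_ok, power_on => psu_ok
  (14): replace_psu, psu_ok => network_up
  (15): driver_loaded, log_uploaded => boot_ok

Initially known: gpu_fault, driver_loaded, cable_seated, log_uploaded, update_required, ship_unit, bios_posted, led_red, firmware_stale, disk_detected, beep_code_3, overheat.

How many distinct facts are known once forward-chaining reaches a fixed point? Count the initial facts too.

Round 1 fires (6), (9), (10), (11), (12), (15), giving power_on, no_display, cond_1, cond_6, fan_spinning, boot_ok.
Round 2 fires (2), (4), (13), giving reseat_ram, ticket_escalated, psu_ok.
Round 3 fires (1), giving temp_high.
Round 4 fires (8), giving replace_psu.
Round 5 fires (14), giving network_up.
Closure: {beep_code_3, bios_posted, boot_ok, cable_seated, cond_1, cond_6, disk_detected, driver_loaded, fan_spinning, firmware_stale, gpu_fault, led_red, log_uploaded, network_up, no_display, overheat, power_on, psu_ok, replace_psu, reseat_ram, ship_unit, temp_high, ticket_escalated, update_required} — 24 facts.

24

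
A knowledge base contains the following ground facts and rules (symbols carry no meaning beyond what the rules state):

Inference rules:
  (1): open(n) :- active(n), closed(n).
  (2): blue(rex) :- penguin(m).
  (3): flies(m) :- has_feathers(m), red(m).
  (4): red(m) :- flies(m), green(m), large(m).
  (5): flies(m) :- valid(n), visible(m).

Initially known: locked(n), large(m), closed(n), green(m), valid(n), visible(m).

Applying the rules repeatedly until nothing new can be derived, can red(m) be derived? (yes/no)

Round 1: (5) [flies(m) :- valid(n), visible(m).]. New: flies(m).
Round 2: (4) [red(m) :- flies(m), green(m), large(m).]. New: red(m).
red(m) appears in round 2, so it is derivable.

yes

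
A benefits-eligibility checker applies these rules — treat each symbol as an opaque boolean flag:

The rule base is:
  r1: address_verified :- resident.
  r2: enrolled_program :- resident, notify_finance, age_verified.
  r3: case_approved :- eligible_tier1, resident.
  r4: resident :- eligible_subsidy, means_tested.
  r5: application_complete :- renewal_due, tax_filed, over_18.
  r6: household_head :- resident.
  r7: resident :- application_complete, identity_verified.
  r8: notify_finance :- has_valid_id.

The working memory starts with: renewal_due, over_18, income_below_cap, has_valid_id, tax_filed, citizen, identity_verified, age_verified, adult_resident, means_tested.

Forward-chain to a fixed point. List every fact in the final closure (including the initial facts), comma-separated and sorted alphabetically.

address_verified, adult_resident, age_verified, application_complete, citizen, enrolled_program, has_valid_id, household_head, identity_verified, income_below_cap, means_tested, notify_finance, over_18, renewal_due, resident, tax_filed

Round 1 fires r5, r8, giving application_complete, notify_finance.
Round 2 fires r7, giving resident.
Round 3 fires r1, r2, r6, giving address_verified, enrolled_program, household_head.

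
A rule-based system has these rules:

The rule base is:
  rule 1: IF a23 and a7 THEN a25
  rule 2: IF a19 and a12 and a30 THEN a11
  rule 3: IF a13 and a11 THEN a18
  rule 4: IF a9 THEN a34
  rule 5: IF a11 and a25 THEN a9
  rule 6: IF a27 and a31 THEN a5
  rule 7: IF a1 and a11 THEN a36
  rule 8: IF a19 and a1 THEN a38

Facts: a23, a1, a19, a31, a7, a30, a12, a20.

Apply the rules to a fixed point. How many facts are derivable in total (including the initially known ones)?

14

[1] rule 1 [IF a23 and a7 THEN a25]; rule 2 [IF a19 and a12 and a30 THEN a11]; rule 8 [IF a19 and a1 THEN a38]. ⇒ new: a25, a11, a38.
[2] rule 5 [IF a11 and a25 THEN a9]; rule 7 [IF a1 and a11 THEN a36]. ⇒ new: a9, a36.
[3] rule 4 [IF a9 THEN a34]. ⇒ new: a34.
Closure: {a1, a11, a12, a19, a20, a23, a25, a30, a31, a34, a36, a38, a7, a9} — 14 facts.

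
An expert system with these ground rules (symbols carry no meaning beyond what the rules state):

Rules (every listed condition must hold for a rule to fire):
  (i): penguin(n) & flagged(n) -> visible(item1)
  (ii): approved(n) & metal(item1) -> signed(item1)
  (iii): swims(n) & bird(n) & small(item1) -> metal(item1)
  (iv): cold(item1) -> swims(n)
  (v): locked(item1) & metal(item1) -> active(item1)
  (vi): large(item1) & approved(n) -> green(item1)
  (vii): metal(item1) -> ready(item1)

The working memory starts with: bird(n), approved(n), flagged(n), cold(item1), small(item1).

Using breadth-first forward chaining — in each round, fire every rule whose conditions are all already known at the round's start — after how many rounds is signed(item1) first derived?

[1] (iv) [cold(item1) -> swims(n)]. ⇒ new: swims(n).
[2] (iii) [swims(n) & bird(n) & small(item1) -> metal(item1)]. ⇒ new: metal(item1).
[3] (ii) [approved(n) & metal(item1) -> signed(item1)]; (vii) [metal(item1) -> ready(item1)]. ⇒ new: signed(item1), ready(item1).
signed(item1) first appears in round 3.

3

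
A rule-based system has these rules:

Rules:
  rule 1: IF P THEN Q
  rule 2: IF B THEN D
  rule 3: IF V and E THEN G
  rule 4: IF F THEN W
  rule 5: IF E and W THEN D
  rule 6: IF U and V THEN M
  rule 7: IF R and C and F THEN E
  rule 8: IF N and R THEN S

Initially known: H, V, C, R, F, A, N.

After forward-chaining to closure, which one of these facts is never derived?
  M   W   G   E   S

[1] rule 4 [IF F THEN W]; rule 7 [IF R and C and F THEN E]; rule 8 [IF N and R THEN S]. ⇒ new: W, E, S.
[2] rule 3 [IF V and E THEN G]; rule 5 [IF E and W THEN D]. ⇒ new: G, D.
Derived: E (round 1), W (round 1), S (round 1), G (round 2). M never appears in any round.

M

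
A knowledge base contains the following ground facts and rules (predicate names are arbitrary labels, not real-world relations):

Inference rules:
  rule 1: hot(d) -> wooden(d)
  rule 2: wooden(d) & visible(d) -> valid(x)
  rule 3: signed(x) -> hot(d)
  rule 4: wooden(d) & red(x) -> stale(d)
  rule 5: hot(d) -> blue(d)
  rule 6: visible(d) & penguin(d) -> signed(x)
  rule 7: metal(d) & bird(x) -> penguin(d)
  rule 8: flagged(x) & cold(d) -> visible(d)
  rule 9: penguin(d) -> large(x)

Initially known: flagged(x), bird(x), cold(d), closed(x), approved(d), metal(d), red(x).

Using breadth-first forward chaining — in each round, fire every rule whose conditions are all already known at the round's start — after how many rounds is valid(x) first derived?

5

Round 1 — rule 7, rule 8, derive penguin(d), visible(d).
Round 2 — rule 6, rule 9, derive signed(x), large(x).
Round 3 — rule 3, derive hot(d).
Round 4 — rule 1, rule 5, derive wooden(d), blue(d).
Round 5 — rule 2, rule 4, derive valid(x), stale(d).
valid(x) first appears in round 5.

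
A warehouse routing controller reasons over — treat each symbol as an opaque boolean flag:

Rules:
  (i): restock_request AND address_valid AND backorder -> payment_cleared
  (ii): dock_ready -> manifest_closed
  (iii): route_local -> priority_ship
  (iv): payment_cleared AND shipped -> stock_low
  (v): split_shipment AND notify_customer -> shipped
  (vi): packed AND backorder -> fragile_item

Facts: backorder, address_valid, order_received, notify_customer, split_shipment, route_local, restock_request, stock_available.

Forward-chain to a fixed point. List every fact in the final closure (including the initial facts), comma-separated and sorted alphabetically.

address_valid, backorder, notify_customer, order_received, payment_cleared, priority_ship, restock_request, route_local, shipped, split_shipment, stock_available, stock_low

Round 1 fires (i), (iii), (v), giving payment_cleared, priority_ship, shipped.
Round 2 fires (iv), giving stock_low.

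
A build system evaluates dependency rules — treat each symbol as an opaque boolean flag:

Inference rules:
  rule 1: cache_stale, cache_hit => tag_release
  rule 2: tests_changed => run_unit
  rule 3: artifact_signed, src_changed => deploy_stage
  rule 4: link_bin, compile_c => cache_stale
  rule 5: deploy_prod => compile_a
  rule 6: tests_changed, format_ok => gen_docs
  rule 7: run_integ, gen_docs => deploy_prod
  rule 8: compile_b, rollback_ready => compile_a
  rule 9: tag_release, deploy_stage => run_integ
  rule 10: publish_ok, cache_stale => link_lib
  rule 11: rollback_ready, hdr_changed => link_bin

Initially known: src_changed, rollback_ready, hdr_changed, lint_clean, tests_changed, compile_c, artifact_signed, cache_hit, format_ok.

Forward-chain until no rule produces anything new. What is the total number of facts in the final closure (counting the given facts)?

Round 1 fires rule 2, rule 3, rule 6, rule 11, giving run_unit, deploy_stage, gen_docs, link_bin.
Round 2 fires rule 4, giving cache_stale.
Round 3 fires rule 1, giving tag_release.
Round 4 fires rule 9, giving run_integ.
Round 5 fires rule 7, giving deploy_prod.
Round 6 fires rule 5, giving compile_a.
Closure: {artifact_signed, cache_hit, cache_stale, compile_a, compile_c, deploy_prod, deploy_stage, format_ok, gen_docs, hdr_changed, link_bin, lint_clean, rollback_ready, run_integ, run_unit, src_changed, tag_release, tests_changed} — 18 facts.

18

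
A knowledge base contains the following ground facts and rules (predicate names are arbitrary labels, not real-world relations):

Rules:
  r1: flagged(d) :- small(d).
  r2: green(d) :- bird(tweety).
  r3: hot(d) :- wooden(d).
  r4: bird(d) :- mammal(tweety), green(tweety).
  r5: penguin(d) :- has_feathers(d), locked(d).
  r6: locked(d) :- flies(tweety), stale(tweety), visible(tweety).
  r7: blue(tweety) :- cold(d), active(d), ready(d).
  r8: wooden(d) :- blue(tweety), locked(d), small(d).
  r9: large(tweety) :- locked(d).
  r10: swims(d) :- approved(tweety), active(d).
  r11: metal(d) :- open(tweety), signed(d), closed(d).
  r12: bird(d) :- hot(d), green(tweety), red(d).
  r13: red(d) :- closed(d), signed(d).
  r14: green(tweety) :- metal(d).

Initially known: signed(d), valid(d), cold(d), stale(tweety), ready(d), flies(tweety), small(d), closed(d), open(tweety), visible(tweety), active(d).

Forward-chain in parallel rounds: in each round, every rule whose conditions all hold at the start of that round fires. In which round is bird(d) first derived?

Round 1 — r1, r6, r7, r11, r13, derive flagged(d), locked(d), blue(tweety), metal(d), red(d).
Round 2 — r8, r9, r14, derive wooden(d), large(tweety), green(tweety).
Round 3 — r3, derive hot(d).
Round 4 — r12, derive bird(d).
bird(d) first appears in round 4.

4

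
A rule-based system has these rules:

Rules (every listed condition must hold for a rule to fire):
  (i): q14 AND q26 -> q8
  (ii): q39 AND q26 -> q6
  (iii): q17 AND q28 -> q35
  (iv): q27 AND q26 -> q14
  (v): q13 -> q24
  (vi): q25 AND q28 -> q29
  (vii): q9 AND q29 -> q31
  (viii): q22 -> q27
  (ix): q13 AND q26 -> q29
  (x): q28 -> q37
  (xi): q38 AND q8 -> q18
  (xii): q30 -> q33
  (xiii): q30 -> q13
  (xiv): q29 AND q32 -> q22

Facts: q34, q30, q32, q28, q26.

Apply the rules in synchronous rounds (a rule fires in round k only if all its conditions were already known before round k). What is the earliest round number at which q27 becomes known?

Round 1 fires (x), (xii), (xiii), giving q37, q33, q13.
Round 2 fires (v), (ix), giving q24, q29.
Round 3 fires (xiv), giving q22.
Round 4 fires (viii), giving q27.
q27 first appears in round 4.

4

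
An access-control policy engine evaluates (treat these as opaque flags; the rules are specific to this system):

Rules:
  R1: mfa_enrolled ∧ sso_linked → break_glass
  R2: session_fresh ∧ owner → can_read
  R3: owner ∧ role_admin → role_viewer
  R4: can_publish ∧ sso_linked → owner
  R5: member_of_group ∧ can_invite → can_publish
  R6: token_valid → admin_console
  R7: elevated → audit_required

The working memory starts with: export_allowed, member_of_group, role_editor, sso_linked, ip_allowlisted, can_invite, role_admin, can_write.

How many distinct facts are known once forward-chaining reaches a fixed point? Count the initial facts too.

Round 1 fires R5, giving can_publish.
Round 2 fires R4, giving owner.
Round 3 fires R3, giving role_viewer.
Closure: {can_invite, can_publish, can_write, export_allowed, ip_allowlisted, member_of_group, owner, role_admin, role_editor, role_viewer, sso_linked} — 11 facts.

11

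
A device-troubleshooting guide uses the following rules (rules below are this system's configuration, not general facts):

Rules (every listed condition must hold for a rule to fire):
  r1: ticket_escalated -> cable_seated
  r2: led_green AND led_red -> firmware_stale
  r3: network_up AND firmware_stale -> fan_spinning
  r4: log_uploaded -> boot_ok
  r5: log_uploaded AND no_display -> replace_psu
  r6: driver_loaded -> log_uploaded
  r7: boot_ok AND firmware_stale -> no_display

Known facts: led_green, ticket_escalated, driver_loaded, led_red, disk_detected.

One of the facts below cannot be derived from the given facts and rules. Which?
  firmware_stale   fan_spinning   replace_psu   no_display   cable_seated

Round 1: r1 [ticket_escalated -> cable_seated]; r2 [led_green AND led_red -> firmware_stale]; r6 [driver_loaded -> log_uploaded]. Adds cable_seated, firmware_stale, log_uploaded.
Round 2: r4 [log_uploaded -> boot_ok]. Adds boot_ok.
Round 3: r7 [boot_ok AND firmware_stale -> no_display]. Adds no_display.
Round 4: r5 [log_uploaded AND no_display -> replace_psu]. Adds replace_psu.
Derived: replace_psu (round 4), cable_seated (round 1), firmware_stale (round 1), no_display (round 3). fan_spinning never appears in any round.

fan_spinning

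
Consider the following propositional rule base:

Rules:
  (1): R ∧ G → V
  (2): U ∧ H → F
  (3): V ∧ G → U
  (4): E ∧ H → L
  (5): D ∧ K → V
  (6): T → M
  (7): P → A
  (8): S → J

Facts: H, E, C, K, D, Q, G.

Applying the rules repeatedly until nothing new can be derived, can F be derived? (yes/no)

Round 1: (4) [E ∧ H → L]; (5) [D ∧ K → V]. New: L, V.
Round 2: (3) [V ∧ G → U]. New: U.
Round 3: (2) [U ∧ H → F]. New: F.
F appears in round 3, so it is derivable.

yes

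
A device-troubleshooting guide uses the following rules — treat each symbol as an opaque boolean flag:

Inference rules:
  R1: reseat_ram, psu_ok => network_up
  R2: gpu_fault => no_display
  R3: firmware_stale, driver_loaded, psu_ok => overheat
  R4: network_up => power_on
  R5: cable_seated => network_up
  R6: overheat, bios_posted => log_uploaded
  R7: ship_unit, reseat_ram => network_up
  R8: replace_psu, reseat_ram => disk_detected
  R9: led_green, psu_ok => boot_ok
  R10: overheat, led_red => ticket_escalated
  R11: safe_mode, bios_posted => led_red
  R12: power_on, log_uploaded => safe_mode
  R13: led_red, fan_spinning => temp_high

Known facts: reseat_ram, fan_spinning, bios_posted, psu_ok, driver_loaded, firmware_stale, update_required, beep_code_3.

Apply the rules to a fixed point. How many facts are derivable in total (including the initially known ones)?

[1] R1 [reseat_ram, psu_ok => network_up]; R3 [firmware_stale, driver_loaded, psu_ok => overheat]. ⇒ new: network_up, overheat.
[2] R4 [network_up => power_on]; R6 [overheat, bios_posted => log_uploaded]. ⇒ new: power_on, log_uploaded.
[3] R12 [power_on, log_uploaded => safe_mode]. ⇒ new: safe_mode.
[4] R11 [safe_mode, bios_posted => led_red]. ⇒ new: led_red.
[5] R10 [overheat, led_red => ticket_escalated]; R13 [led_red, fan_spinning => temp_high]. ⇒ new: ticket_escalated, temp_high.
Closure: {beep_code_3, bios_posted, driver_loaded, fan_spinning, firmware_stale, led_red, log_uploaded, network_up, overheat, power_on, psu_ok, reseat_ram, safe_mode, temp_high, ticket_escalated, update_required} — 16 facts.

16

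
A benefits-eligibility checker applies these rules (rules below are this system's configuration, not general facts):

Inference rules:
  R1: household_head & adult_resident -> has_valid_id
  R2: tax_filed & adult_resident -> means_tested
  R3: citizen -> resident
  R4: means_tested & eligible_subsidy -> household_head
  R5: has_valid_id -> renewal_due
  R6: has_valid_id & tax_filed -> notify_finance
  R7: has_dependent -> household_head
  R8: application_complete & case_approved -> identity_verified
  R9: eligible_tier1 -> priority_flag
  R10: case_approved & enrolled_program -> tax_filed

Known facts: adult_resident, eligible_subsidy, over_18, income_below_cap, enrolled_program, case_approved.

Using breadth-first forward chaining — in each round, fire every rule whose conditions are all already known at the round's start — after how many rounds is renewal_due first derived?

Round 1 fires R10, giving tax_filed.
Round 2 fires R2, giving means_tested.
Round 3 fires R4, giving household_head.
Round 4 fires R1, giving has_valid_id.
Round 5 fires R5, R6, giving renewal_due, notify_finance.
renewal_due first appears in round 5.

5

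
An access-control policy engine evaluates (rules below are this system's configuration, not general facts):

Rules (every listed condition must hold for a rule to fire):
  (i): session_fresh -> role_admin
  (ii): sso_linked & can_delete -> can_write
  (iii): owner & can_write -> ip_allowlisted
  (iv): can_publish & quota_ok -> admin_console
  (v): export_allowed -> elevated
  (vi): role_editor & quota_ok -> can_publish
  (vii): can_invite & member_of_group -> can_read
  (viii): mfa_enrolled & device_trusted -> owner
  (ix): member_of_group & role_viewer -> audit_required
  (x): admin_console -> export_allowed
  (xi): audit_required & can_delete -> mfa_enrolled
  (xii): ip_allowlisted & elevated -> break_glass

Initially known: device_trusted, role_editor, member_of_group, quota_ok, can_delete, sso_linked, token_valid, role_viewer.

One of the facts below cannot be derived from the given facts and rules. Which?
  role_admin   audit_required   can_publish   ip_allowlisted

role_admin

Round 1 — (ii), (vi), (ix), derive can_write, can_publish, audit_required.
Round 2 — (iv), (xi), derive admin_console, mfa_enrolled.
Round 3 — (viii), (x), derive owner, export_allowed.
Round 4 — (iii), (v), derive ip_allowlisted, elevated.
Round 5 — (xii), derive break_glass.
Derived: ip_allowlisted (round 4), can_publish (round 1), audit_required (round 1). role_admin never appears in any round.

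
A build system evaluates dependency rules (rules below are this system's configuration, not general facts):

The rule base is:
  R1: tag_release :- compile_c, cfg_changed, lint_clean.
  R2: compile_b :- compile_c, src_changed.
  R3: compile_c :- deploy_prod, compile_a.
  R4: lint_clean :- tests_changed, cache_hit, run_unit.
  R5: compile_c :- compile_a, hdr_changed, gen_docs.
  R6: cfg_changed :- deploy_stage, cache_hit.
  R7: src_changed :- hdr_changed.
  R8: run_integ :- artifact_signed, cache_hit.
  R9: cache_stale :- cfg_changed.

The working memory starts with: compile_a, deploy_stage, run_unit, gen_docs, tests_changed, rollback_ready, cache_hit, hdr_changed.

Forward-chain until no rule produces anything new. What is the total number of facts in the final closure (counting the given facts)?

[1] R4 [lint_clean :- tests_changed, cache_hit, run_unit.]; R5 [compile_c :- compile_a, hdr_changed, gen_docs.]; R6 [cfg_changed :- deploy_stage, cache_hit.]; R7 [src_changed :- hdr_changed.]. ⇒ new: lint_clean, compile_c, cfg_changed, src_changed.
[2] R1 [tag_release :- compile_c, cfg_changed, lint_clean.]; R2 [compile_b :- compile_c, src_changed.]; R9 [cache_stale :- cfg_changed.]. ⇒ new: tag_release, compile_b, cache_stale.
Closure: {cache_hit, cache_stale, cfg_changed, compile_a, compile_b, compile_c, deploy_stage, gen_docs, hdr_changed, lint_clean, rollback_ready, run_unit, src_changed, tag_release, tests_changed} — 15 facts.

15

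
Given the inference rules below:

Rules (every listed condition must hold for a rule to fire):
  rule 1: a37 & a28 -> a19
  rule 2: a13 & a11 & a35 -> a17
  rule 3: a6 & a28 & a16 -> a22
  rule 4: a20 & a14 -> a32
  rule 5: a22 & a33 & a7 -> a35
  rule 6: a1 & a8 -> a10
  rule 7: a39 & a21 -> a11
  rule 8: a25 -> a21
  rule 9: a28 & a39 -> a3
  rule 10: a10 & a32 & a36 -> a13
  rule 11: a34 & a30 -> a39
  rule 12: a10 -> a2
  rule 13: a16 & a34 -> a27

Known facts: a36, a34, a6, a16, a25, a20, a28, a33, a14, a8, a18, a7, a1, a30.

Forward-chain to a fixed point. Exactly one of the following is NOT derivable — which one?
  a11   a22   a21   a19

a19

[1] rule 3 [a6 & a28 & a16 -> a22]; rule 4 [a20 & a14 -> a32]; rule 6 [a1 & a8 -> a10]; rule 8 [a25 -> a21]; rule 11 [a34 & a30 -> a39]; rule 13 [a16 & a34 -> a27]. ⇒ new: a22, a32, a10, a21, a39, a27.
[2] rule 5 [a22 & a33 & a7 -> a35]; rule 7 [a39 & a21 -> a11]; rule 9 [a28 & a39 -> a3]; rule 10 [a10 & a32 & a36 -> a13]; rule 12 [a10 -> a2]. ⇒ new: a35, a11, a3, a13, a2.
[3] rule 2 [a13 & a11 & a35 -> a17]. ⇒ new: a17.
Derived: a21 (round 1), a11 (round 2), a22 (round 1). a19 never appears in any round.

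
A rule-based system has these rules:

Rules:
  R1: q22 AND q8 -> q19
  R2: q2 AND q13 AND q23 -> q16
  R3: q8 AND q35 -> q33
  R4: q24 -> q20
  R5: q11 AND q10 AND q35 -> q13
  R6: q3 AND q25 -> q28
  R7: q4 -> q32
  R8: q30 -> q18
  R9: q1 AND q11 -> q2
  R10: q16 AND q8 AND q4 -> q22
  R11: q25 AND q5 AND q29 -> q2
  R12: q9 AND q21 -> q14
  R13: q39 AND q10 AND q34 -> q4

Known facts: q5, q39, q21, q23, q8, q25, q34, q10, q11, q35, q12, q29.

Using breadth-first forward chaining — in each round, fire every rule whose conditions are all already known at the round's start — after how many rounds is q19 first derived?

Round 1: R3 [q8 AND q35 -> q33]; R5 [q11 AND q10 AND q35 -> q13]; R11 [q25 AND q5 AND q29 -> q2]; R13 [q39 AND q10 AND q34 -> q4]. Adds q33, q13, q2, q4.
Round 2: R2 [q2 AND q13 AND q23 -> q16]; R7 [q4 -> q32]. Adds q16, q32.
Round 3: R10 [q16 AND q8 AND q4 -> q22]. Adds q22.
Round 4: R1 [q22 AND q8 -> q19]. Adds q19.
q19 first appears in round 4.

4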